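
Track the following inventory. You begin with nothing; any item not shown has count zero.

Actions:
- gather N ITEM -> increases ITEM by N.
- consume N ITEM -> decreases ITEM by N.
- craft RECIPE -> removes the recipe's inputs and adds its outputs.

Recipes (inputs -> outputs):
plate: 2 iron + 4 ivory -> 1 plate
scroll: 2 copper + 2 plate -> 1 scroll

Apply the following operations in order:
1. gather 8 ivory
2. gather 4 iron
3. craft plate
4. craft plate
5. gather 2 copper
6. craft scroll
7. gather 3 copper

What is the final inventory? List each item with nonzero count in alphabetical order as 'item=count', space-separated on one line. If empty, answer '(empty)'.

After 1 (gather 8 ivory): ivory=8
After 2 (gather 4 iron): iron=4 ivory=8
After 3 (craft plate): iron=2 ivory=4 plate=1
After 4 (craft plate): plate=2
After 5 (gather 2 copper): copper=2 plate=2
After 6 (craft scroll): scroll=1
After 7 (gather 3 copper): copper=3 scroll=1

Answer: copper=3 scroll=1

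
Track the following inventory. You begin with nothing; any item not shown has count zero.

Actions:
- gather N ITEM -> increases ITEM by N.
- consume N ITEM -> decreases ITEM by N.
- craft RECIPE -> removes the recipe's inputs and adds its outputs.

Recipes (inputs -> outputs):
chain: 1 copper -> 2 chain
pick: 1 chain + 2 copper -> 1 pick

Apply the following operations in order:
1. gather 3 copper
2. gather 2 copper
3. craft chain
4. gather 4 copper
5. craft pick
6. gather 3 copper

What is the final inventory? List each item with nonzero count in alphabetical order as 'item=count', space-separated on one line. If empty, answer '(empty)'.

After 1 (gather 3 copper): copper=3
After 2 (gather 2 copper): copper=5
After 3 (craft chain): chain=2 copper=4
After 4 (gather 4 copper): chain=2 copper=8
After 5 (craft pick): chain=1 copper=6 pick=1
After 6 (gather 3 copper): chain=1 copper=9 pick=1

Answer: chain=1 copper=9 pick=1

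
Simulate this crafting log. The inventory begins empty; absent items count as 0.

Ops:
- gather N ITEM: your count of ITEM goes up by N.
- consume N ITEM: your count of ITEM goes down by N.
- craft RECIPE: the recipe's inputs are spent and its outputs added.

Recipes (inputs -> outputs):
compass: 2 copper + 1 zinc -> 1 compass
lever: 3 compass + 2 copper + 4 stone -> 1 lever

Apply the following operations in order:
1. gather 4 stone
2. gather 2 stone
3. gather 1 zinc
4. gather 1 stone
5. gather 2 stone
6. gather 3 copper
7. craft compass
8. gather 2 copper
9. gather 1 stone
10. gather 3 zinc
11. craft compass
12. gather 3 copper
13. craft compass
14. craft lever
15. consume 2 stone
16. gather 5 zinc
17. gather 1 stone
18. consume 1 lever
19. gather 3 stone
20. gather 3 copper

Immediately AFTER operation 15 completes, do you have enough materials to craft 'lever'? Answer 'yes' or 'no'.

After 1 (gather 4 stone): stone=4
After 2 (gather 2 stone): stone=6
After 3 (gather 1 zinc): stone=6 zinc=1
After 4 (gather 1 stone): stone=7 zinc=1
After 5 (gather 2 stone): stone=9 zinc=1
After 6 (gather 3 copper): copper=3 stone=9 zinc=1
After 7 (craft compass): compass=1 copper=1 stone=9
After 8 (gather 2 copper): compass=1 copper=3 stone=9
After 9 (gather 1 stone): compass=1 copper=3 stone=10
After 10 (gather 3 zinc): compass=1 copper=3 stone=10 zinc=3
After 11 (craft compass): compass=2 copper=1 stone=10 zinc=2
After 12 (gather 3 copper): compass=2 copper=4 stone=10 zinc=2
After 13 (craft compass): compass=3 copper=2 stone=10 zinc=1
After 14 (craft lever): lever=1 stone=6 zinc=1
After 15 (consume 2 stone): lever=1 stone=4 zinc=1

Answer: no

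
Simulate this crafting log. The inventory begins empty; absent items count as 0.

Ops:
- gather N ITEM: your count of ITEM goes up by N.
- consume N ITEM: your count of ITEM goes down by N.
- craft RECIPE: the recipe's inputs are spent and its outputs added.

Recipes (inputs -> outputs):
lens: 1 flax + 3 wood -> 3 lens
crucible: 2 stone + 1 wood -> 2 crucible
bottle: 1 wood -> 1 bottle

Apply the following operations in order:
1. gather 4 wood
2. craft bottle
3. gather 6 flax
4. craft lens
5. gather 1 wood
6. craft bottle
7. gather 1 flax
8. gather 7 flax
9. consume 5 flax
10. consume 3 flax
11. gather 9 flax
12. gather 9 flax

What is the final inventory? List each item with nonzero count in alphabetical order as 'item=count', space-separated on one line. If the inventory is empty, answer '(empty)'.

Answer: bottle=2 flax=23 lens=3

Derivation:
After 1 (gather 4 wood): wood=4
After 2 (craft bottle): bottle=1 wood=3
After 3 (gather 6 flax): bottle=1 flax=6 wood=3
After 4 (craft lens): bottle=1 flax=5 lens=3
After 5 (gather 1 wood): bottle=1 flax=5 lens=3 wood=1
After 6 (craft bottle): bottle=2 flax=5 lens=3
After 7 (gather 1 flax): bottle=2 flax=6 lens=3
After 8 (gather 7 flax): bottle=2 flax=13 lens=3
After 9 (consume 5 flax): bottle=2 flax=8 lens=3
After 10 (consume 3 flax): bottle=2 flax=5 lens=3
After 11 (gather 9 flax): bottle=2 flax=14 lens=3
After 12 (gather 9 flax): bottle=2 flax=23 lens=3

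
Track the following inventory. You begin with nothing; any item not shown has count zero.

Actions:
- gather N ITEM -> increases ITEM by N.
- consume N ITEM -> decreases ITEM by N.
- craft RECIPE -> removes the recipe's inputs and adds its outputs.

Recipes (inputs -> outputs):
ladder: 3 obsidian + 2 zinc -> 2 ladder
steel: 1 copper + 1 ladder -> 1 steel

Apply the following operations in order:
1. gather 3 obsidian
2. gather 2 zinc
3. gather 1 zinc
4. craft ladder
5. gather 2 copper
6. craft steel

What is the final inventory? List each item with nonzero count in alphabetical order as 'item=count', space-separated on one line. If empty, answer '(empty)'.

After 1 (gather 3 obsidian): obsidian=3
After 2 (gather 2 zinc): obsidian=3 zinc=2
After 3 (gather 1 zinc): obsidian=3 zinc=3
After 4 (craft ladder): ladder=2 zinc=1
After 5 (gather 2 copper): copper=2 ladder=2 zinc=1
After 6 (craft steel): copper=1 ladder=1 steel=1 zinc=1

Answer: copper=1 ladder=1 steel=1 zinc=1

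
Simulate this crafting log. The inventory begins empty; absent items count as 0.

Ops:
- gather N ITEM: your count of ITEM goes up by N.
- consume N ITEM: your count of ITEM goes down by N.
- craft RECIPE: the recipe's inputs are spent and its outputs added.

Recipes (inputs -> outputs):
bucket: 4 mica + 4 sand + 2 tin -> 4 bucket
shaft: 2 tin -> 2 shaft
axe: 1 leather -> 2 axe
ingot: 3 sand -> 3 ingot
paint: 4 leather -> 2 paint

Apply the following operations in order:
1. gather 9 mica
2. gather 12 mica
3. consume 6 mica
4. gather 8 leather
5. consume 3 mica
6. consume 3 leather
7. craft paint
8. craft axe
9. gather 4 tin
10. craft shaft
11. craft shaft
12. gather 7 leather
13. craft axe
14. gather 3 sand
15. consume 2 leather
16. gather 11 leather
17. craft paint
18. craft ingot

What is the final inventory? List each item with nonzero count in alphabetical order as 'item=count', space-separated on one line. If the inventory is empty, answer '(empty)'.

Answer: axe=4 ingot=3 leather=11 mica=12 paint=4 shaft=4

Derivation:
After 1 (gather 9 mica): mica=9
After 2 (gather 12 mica): mica=21
After 3 (consume 6 mica): mica=15
After 4 (gather 8 leather): leather=8 mica=15
After 5 (consume 3 mica): leather=8 mica=12
After 6 (consume 3 leather): leather=5 mica=12
After 7 (craft paint): leather=1 mica=12 paint=2
After 8 (craft axe): axe=2 mica=12 paint=2
After 9 (gather 4 tin): axe=2 mica=12 paint=2 tin=4
After 10 (craft shaft): axe=2 mica=12 paint=2 shaft=2 tin=2
After 11 (craft shaft): axe=2 mica=12 paint=2 shaft=4
After 12 (gather 7 leather): axe=2 leather=7 mica=12 paint=2 shaft=4
After 13 (craft axe): axe=4 leather=6 mica=12 paint=2 shaft=4
After 14 (gather 3 sand): axe=4 leather=6 mica=12 paint=2 sand=3 shaft=4
After 15 (consume 2 leather): axe=4 leather=4 mica=12 paint=2 sand=3 shaft=4
After 16 (gather 11 leather): axe=4 leather=15 mica=12 paint=2 sand=3 shaft=4
After 17 (craft paint): axe=4 leather=11 mica=12 paint=4 sand=3 shaft=4
After 18 (craft ingot): axe=4 ingot=3 leather=11 mica=12 paint=4 shaft=4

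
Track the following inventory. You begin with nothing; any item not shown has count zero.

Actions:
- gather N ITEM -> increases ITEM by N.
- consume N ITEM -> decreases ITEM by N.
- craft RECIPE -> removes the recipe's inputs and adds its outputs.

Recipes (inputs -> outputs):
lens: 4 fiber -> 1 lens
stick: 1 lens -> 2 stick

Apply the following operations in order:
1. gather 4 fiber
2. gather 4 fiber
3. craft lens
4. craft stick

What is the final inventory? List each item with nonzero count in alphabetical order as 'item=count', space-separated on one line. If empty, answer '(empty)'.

After 1 (gather 4 fiber): fiber=4
After 2 (gather 4 fiber): fiber=8
After 3 (craft lens): fiber=4 lens=1
After 4 (craft stick): fiber=4 stick=2

Answer: fiber=4 stick=2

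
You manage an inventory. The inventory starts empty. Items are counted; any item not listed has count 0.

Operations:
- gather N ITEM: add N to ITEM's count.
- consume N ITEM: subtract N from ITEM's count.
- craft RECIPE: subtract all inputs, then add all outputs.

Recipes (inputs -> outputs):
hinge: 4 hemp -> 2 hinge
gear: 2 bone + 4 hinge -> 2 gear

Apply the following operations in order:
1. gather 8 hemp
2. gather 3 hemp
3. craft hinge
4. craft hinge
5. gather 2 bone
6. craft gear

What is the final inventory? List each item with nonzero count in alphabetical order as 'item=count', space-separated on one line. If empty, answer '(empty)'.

Answer: gear=2 hemp=3

Derivation:
After 1 (gather 8 hemp): hemp=8
After 2 (gather 3 hemp): hemp=11
After 3 (craft hinge): hemp=7 hinge=2
After 4 (craft hinge): hemp=3 hinge=4
After 5 (gather 2 bone): bone=2 hemp=3 hinge=4
After 6 (craft gear): gear=2 hemp=3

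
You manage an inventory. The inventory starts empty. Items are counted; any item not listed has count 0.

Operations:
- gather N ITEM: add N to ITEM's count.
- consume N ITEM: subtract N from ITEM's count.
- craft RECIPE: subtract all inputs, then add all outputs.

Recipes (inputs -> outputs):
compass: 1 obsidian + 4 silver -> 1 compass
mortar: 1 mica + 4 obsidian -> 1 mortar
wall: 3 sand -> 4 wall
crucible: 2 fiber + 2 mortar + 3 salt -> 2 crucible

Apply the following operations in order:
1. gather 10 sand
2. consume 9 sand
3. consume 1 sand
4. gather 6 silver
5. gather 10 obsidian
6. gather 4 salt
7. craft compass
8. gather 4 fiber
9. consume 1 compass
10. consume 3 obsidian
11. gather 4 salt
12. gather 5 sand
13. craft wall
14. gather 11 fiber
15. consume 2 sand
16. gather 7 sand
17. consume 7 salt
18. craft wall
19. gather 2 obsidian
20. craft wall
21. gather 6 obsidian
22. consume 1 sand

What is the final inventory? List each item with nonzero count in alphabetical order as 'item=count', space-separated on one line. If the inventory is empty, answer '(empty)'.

After 1 (gather 10 sand): sand=10
After 2 (consume 9 sand): sand=1
After 3 (consume 1 sand): (empty)
After 4 (gather 6 silver): silver=6
After 5 (gather 10 obsidian): obsidian=10 silver=6
After 6 (gather 4 salt): obsidian=10 salt=4 silver=6
After 7 (craft compass): compass=1 obsidian=9 salt=4 silver=2
After 8 (gather 4 fiber): compass=1 fiber=4 obsidian=9 salt=4 silver=2
After 9 (consume 1 compass): fiber=4 obsidian=9 salt=4 silver=2
After 10 (consume 3 obsidian): fiber=4 obsidian=6 salt=4 silver=2
After 11 (gather 4 salt): fiber=4 obsidian=6 salt=8 silver=2
After 12 (gather 5 sand): fiber=4 obsidian=6 salt=8 sand=5 silver=2
After 13 (craft wall): fiber=4 obsidian=6 salt=8 sand=2 silver=2 wall=4
After 14 (gather 11 fiber): fiber=15 obsidian=6 salt=8 sand=2 silver=2 wall=4
After 15 (consume 2 sand): fiber=15 obsidian=6 salt=8 silver=2 wall=4
After 16 (gather 7 sand): fiber=15 obsidian=6 salt=8 sand=7 silver=2 wall=4
After 17 (consume 7 salt): fiber=15 obsidian=6 salt=1 sand=7 silver=2 wall=4
After 18 (craft wall): fiber=15 obsidian=6 salt=1 sand=4 silver=2 wall=8
After 19 (gather 2 obsidian): fiber=15 obsidian=8 salt=1 sand=4 silver=2 wall=8
After 20 (craft wall): fiber=15 obsidian=8 salt=1 sand=1 silver=2 wall=12
After 21 (gather 6 obsidian): fiber=15 obsidian=14 salt=1 sand=1 silver=2 wall=12
After 22 (consume 1 sand): fiber=15 obsidian=14 salt=1 silver=2 wall=12

Answer: fiber=15 obsidian=14 salt=1 silver=2 wall=12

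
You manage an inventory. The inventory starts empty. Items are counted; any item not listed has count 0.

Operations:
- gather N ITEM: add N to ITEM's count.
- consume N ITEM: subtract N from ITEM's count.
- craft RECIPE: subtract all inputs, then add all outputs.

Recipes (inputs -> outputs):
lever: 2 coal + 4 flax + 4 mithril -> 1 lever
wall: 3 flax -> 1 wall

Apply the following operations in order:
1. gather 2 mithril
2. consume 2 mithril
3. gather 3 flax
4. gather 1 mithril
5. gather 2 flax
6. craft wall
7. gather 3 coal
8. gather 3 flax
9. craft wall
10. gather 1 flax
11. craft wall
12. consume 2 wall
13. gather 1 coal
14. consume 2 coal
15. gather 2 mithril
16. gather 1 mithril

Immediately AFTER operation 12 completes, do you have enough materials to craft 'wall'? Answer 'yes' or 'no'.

Answer: no

Derivation:
After 1 (gather 2 mithril): mithril=2
After 2 (consume 2 mithril): (empty)
After 3 (gather 3 flax): flax=3
After 4 (gather 1 mithril): flax=3 mithril=1
After 5 (gather 2 flax): flax=5 mithril=1
After 6 (craft wall): flax=2 mithril=1 wall=1
After 7 (gather 3 coal): coal=3 flax=2 mithril=1 wall=1
After 8 (gather 3 flax): coal=3 flax=5 mithril=1 wall=1
After 9 (craft wall): coal=3 flax=2 mithril=1 wall=2
After 10 (gather 1 flax): coal=3 flax=3 mithril=1 wall=2
After 11 (craft wall): coal=3 mithril=1 wall=3
After 12 (consume 2 wall): coal=3 mithril=1 wall=1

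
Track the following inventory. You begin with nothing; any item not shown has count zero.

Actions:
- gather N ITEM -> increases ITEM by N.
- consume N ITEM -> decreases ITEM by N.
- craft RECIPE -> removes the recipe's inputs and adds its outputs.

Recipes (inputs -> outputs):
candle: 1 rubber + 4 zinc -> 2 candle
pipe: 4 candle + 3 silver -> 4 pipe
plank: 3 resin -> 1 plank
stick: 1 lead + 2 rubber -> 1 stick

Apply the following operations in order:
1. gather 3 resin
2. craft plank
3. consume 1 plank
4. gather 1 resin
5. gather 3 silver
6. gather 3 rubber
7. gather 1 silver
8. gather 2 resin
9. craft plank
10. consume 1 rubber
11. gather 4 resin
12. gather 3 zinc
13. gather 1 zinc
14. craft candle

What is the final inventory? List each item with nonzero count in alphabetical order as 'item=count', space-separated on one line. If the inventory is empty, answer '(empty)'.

After 1 (gather 3 resin): resin=3
After 2 (craft plank): plank=1
After 3 (consume 1 plank): (empty)
After 4 (gather 1 resin): resin=1
After 5 (gather 3 silver): resin=1 silver=3
After 6 (gather 3 rubber): resin=1 rubber=3 silver=3
After 7 (gather 1 silver): resin=1 rubber=3 silver=4
After 8 (gather 2 resin): resin=3 rubber=3 silver=4
After 9 (craft plank): plank=1 rubber=3 silver=4
After 10 (consume 1 rubber): plank=1 rubber=2 silver=4
After 11 (gather 4 resin): plank=1 resin=4 rubber=2 silver=4
After 12 (gather 3 zinc): plank=1 resin=4 rubber=2 silver=4 zinc=3
After 13 (gather 1 zinc): plank=1 resin=4 rubber=2 silver=4 zinc=4
After 14 (craft candle): candle=2 plank=1 resin=4 rubber=1 silver=4

Answer: candle=2 plank=1 resin=4 rubber=1 silver=4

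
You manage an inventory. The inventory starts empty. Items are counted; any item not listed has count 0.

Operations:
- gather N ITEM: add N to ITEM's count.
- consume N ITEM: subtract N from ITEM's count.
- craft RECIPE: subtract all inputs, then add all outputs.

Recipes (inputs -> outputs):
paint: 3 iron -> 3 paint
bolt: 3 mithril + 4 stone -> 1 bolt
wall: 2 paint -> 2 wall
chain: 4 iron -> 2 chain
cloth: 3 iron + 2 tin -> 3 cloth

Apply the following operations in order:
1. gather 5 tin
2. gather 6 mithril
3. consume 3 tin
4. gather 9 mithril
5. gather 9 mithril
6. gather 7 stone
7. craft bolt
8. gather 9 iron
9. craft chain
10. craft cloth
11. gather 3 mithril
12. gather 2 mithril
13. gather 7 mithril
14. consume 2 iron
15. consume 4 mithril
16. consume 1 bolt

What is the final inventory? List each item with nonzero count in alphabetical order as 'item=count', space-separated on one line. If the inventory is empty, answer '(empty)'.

After 1 (gather 5 tin): tin=5
After 2 (gather 6 mithril): mithril=6 tin=5
After 3 (consume 3 tin): mithril=6 tin=2
After 4 (gather 9 mithril): mithril=15 tin=2
After 5 (gather 9 mithril): mithril=24 tin=2
After 6 (gather 7 stone): mithril=24 stone=7 tin=2
After 7 (craft bolt): bolt=1 mithril=21 stone=3 tin=2
After 8 (gather 9 iron): bolt=1 iron=9 mithril=21 stone=3 tin=2
After 9 (craft chain): bolt=1 chain=2 iron=5 mithril=21 stone=3 tin=2
After 10 (craft cloth): bolt=1 chain=2 cloth=3 iron=2 mithril=21 stone=3
After 11 (gather 3 mithril): bolt=1 chain=2 cloth=3 iron=2 mithril=24 stone=3
After 12 (gather 2 mithril): bolt=1 chain=2 cloth=3 iron=2 mithril=26 stone=3
After 13 (gather 7 mithril): bolt=1 chain=2 cloth=3 iron=2 mithril=33 stone=3
After 14 (consume 2 iron): bolt=1 chain=2 cloth=3 mithril=33 stone=3
After 15 (consume 4 mithril): bolt=1 chain=2 cloth=3 mithril=29 stone=3
After 16 (consume 1 bolt): chain=2 cloth=3 mithril=29 stone=3

Answer: chain=2 cloth=3 mithril=29 stone=3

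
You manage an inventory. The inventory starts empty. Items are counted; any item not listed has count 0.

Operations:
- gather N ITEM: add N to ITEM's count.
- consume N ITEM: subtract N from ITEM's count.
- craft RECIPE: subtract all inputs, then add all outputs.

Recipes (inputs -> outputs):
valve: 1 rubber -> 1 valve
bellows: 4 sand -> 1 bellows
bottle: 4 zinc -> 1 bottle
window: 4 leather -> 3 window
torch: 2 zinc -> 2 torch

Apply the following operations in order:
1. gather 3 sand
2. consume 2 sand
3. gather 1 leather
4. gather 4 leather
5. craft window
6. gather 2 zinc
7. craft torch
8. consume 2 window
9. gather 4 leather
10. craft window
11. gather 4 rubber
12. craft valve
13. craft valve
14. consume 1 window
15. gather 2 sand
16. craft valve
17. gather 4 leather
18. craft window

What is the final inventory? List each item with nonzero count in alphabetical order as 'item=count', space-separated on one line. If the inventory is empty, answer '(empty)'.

After 1 (gather 3 sand): sand=3
After 2 (consume 2 sand): sand=1
After 3 (gather 1 leather): leather=1 sand=1
After 4 (gather 4 leather): leather=5 sand=1
After 5 (craft window): leather=1 sand=1 window=3
After 6 (gather 2 zinc): leather=1 sand=1 window=3 zinc=2
After 7 (craft torch): leather=1 sand=1 torch=2 window=3
After 8 (consume 2 window): leather=1 sand=1 torch=2 window=1
After 9 (gather 4 leather): leather=5 sand=1 torch=2 window=1
After 10 (craft window): leather=1 sand=1 torch=2 window=4
After 11 (gather 4 rubber): leather=1 rubber=4 sand=1 torch=2 window=4
After 12 (craft valve): leather=1 rubber=3 sand=1 torch=2 valve=1 window=4
After 13 (craft valve): leather=1 rubber=2 sand=1 torch=2 valve=2 window=4
After 14 (consume 1 window): leather=1 rubber=2 sand=1 torch=2 valve=2 window=3
After 15 (gather 2 sand): leather=1 rubber=2 sand=3 torch=2 valve=2 window=3
After 16 (craft valve): leather=1 rubber=1 sand=3 torch=2 valve=3 window=3
After 17 (gather 4 leather): leather=5 rubber=1 sand=3 torch=2 valve=3 window=3
After 18 (craft window): leather=1 rubber=1 sand=3 torch=2 valve=3 window=6

Answer: leather=1 rubber=1 sand=3 torch=2 valve=3 window=6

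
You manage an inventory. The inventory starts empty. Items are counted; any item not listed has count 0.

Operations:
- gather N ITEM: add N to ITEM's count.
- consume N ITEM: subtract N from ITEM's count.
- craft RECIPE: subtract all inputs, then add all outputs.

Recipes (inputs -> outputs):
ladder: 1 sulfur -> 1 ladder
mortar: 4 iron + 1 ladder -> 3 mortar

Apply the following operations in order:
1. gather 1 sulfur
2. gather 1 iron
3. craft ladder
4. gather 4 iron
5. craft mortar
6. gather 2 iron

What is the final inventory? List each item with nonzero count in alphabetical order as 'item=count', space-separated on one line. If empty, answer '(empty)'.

Answer: iron=3 mortar=3

Derivation:
After 1 (gather 1 sulfur): sulfur=1
After 2 (gather 1 iron): iron=1 sulfur=1
After 3 (craft ladder): iron=1 ladder=1
After 4 (gather 4 iron): iron=5 ladder=1
After 5 (craft mortar): iron=1 mortar=3
After 6 (gather 2 iron): iron=3 mortar=3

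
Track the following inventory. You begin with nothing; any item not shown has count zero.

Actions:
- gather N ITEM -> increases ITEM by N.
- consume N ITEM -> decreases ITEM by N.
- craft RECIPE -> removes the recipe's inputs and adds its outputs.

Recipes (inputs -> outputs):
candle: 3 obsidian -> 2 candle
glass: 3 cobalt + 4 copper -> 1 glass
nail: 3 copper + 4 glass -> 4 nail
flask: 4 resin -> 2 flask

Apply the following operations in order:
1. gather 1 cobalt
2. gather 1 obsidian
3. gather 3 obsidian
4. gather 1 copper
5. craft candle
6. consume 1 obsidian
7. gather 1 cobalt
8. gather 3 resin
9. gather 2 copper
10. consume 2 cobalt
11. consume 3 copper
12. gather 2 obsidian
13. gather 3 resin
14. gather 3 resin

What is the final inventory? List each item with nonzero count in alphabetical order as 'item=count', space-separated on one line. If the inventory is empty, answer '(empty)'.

After 1 (gather 1 cobalt): cobalt=1
After 2 (gather 1 obsidian): cobalt=1 obsidian=1
After 3 (gather 3 obsidian): cobalt=1 obsidian=4
After 4 (gather 1 copper): cobalt=1 copper=1 obsidian=4
After 5 (craft candle): candle=2 cobalt=1 copper=1 obsidian=1
After 6 (consume 1 obsidian): candle=2 cobalt=1 copper=1
After 7 (gather 1 cobalt): candle=2 cobalt=2 copper=1
After 8 (gather 3 resin): candle=2 cobalt=2 copper=1 resin=3
After 9 (gather 2 copper): candle=2 cobalt=2 copper=3 resin=3
After 10 (consume 2 cobalt): candle=2 copper=3 resin=3
After 11 (consume 3 copper): candle=2 resin=3
After 12 (gather 2 obsidian): candle=2 obsidian=2 resin=3
After 13 (gather 3 resin): candle=2 obsidian=2 resin=6
After 14 (gather 3 resin): candle=2 obsidian=2 resin=9

Answer: candle=2 obsidian=2 resin=9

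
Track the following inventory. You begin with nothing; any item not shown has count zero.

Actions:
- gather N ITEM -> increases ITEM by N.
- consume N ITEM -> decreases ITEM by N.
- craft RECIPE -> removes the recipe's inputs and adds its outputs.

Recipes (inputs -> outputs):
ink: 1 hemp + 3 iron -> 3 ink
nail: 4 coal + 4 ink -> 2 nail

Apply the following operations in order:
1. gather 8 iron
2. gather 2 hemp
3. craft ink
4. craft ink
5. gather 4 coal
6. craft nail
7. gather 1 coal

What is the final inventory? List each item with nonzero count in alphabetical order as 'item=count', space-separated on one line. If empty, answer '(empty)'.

Answer: coal=1 ink=2 iron=2 nail=2

Derivation:
After 1 (gather 8 iron): iron=8
After 2 (gather 2 hemp): hemp=2 iron=8
After 3 (craft ink): hemp=1 ink=3 iron=5
After 4 (craft ink): ink=6 iron=2
After 5 (gather 4 coal): coal=4 ink=6 iron=2
After 6 (craft nail): ink=2 iron=2 nail=2
After 7 (gather 1 coal): coal=1 ink=2 iron=2 nail=2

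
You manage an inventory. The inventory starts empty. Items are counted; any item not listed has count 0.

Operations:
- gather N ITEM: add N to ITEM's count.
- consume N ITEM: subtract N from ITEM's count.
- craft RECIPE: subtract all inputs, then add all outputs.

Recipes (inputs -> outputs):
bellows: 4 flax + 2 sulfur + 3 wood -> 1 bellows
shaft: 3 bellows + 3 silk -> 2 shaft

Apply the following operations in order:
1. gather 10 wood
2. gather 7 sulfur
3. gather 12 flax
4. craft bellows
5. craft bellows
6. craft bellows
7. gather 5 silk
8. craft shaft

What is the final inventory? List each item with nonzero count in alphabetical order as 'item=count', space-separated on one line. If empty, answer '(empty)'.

Answer: shaft=2 silk=2 sulfur=1 wood=1

Derivation:
After 1 (gather 10 wood): wood=10
After 2 (gather 7 sulfur): sulfur=7 wood=10
After 3 (gather 12 flax): flax=12 sulfur=7 wood=10
After 4 (craft bellows): bellows=1 flax=8 sulfur=5 wood=7
After 5 (craft bellows): bellows=2 flax=4 sulfur=3 wood=4
After 6 (craft bellows): bellows=3 sulfur=1 wood=1
After 7 (gather 5 silk): bellows=3 silk=5 sulfur=1 wood=1
After 8 (craft shaft): shaft=2 silk=2 sulfur=1 wood=1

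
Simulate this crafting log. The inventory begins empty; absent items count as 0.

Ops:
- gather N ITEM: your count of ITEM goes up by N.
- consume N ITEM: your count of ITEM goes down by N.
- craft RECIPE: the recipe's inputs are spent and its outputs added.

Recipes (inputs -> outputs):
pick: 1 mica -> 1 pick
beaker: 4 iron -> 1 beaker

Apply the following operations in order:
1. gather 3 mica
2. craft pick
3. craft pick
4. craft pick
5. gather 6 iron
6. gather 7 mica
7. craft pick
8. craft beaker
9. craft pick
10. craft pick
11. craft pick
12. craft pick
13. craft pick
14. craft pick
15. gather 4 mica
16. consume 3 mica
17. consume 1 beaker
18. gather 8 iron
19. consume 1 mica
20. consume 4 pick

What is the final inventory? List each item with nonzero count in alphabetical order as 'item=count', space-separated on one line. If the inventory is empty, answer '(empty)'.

After 1 (gather 3 mica): mica=3
After 2 (craft pick): mica=2 pick=1
After 3 (craft pick): mica=1 pick=2
After 4 (craft pick): pick=3
After 5 (gather 6 iron): iron=6 pick=3
After 6 (gather 7 mica): iron=6 mica=7 pick=3
After 7 (craft pick): iron=6 mica=6 pick=4
After 8 (craft beaker): beaker=1 iron=2 mica=6 pick=4
After 9 (craft pick): beaker=1 iron=2 mica=5 pick=5
After 10 (craft pick): beaker=1 iron=2 mica=4 pick=6
After 11 (craft pick): beaker=1 iron=2 mica=3 pick=7
After 12 (craft pick): beaker=1 iron=2 mica=2 pick=8
After 13 (craft pick): beaker=1 iron=2 mica=1 pick=9
After 14 (craft pick): beaker=1 iron=2 pick=10
After 15 (gather 4 mica): beaker=1 iron=2 mica=4 pick=10
After 16 (consume 3 mica): beaker=1 iron=2 mica=1 pick=10
After 17 (consume 1 beaker): iron=2 mica=1 pick=10
After 18 (gather 8 iron): iron=10 mica=1 pick=10
After 19 (consume 1 mica): iron=10 pick=10
After 20 (consume 4 pick): iron=10 pick=6

Answer: iron=10 pick=6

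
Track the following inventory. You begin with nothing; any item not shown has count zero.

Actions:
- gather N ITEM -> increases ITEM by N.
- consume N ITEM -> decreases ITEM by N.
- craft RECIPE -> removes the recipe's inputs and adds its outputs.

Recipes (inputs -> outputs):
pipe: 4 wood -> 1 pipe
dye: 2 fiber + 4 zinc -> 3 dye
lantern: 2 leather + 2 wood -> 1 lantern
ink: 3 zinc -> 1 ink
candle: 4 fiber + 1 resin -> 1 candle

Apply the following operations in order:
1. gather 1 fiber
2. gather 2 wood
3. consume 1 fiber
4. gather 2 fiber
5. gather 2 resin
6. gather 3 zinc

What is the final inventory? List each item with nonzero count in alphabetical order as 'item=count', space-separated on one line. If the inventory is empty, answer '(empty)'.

After 1 (gather 1 fiber): fiber=1
After 2 (gather 2 wood): fiber=1 wood=2
After 3 (consume 1 fiber): wood=2
After 4 (gather 2 fiber): fiber=2 wood=2
After 5 (gather 2 resin): fiber=2 resin=2 wood=2
After 6 (gather 3 zinc): fiber=2 resin=2 wood=2 zinc=3

Answer: fiber=2 resin=2 wood=2 zinc=3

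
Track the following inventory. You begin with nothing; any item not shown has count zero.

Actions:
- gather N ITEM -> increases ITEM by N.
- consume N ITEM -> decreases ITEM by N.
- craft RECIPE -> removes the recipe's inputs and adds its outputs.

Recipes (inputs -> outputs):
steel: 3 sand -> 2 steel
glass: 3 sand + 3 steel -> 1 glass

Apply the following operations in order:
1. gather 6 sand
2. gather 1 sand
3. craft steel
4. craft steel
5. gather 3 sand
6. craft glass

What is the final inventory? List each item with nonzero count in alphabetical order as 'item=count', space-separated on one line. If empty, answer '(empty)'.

Answer: glass=1 sand=1 steel=1

Derivation:
After 1 (gather 6 sand): sand=6
After 2 (gather 1 sand): sand=7
After 3 (craft steel): sand=4 steel=2
After 4 (craft steel): sand=1 steel=4
After 5 (gather 3 sand): sand=4 steel=4
After 6 (craft glass): glass=1 sand=1 steel=1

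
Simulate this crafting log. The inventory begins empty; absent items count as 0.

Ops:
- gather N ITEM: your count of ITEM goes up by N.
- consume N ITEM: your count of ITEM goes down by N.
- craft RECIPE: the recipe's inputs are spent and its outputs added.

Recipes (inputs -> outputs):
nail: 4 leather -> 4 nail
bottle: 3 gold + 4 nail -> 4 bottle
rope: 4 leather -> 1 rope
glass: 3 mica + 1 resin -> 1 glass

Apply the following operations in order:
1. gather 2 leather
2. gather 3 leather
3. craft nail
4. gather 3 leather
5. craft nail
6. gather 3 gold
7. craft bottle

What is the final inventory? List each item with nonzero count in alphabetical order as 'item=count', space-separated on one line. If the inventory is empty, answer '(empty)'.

Answer: bottle=4 nail=4

Derivation:
After 1 (gather 2 leather): leather=2
After 2 (gather 3 leather): leather=5
After 3 (craft nail): leather=1 nail=4
After 4 (gather 3 leather): leather=4 nail=4
After 5 (craft nail): nail=8
After 6 (gather 3 gold): gold=3 nail=8
After 7 (craft bottle): bottle=4 nail=4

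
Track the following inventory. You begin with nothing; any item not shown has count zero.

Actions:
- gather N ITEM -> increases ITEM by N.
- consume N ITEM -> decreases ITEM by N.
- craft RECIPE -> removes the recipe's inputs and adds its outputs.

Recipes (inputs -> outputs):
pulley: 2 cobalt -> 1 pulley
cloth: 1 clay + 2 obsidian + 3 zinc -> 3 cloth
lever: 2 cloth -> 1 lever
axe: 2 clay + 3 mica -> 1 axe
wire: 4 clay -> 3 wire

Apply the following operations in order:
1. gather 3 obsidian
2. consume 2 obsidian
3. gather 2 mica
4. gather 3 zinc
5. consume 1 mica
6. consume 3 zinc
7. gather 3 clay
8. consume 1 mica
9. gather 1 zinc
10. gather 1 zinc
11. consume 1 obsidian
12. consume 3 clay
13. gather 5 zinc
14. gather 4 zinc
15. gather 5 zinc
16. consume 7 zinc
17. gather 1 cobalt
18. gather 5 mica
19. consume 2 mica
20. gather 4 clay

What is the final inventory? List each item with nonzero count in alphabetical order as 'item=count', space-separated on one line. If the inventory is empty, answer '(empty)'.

Answer: clay=4 cobalt=1 mica=3 zinc=9

Derivation:
After 1 (gather 3 obsidian): obsidian=3
After 2 (consume 2 obsidian): obsidian=1
After 3 (gather 2 mica): mica=2 obsidian=1
After 4 (gather 3 zinc): mica=2 obsidian=1 zinc=3
After 5 (consume 1 mica): mica=1 obsidian=1 zinc=3
After 6 (consume 3 zinc): mica=1 obsidian=1
After 7 (gather 3 clay): clay=3 mica=1 obsidian=1
After 8 (consume 1 mica): clay=3 obsidian=1
After 9 (gather 1 zinc): clay=3 obsidian=1 zinc=1
After 10 (gather 1 zinc): clay=3 obsidian=1 zinc=2
After 11 (consume 1 obsidian): clay=3 zinc=2
After 12 (consume 3 clay): zinc=2
After 13 (gather 5 zinc): zinc=7
After 14 (gather 4 zinc): zinc=11
After 15 (gather 5 zinc): zinc=16
After 16 (consume 7 zinc): zinc=9
After 17 (gather 1 cobalt): cobalt=1 zinc=9
After 18 (gather 5 mica): cobalt=1 mica=5 zinc=9
After 19 (consume 2 mica): cobalt=1 mica=3 zinc=9
After 20 (gather 4 clay): clay=4 cobalt=1 mica=3 zinc=9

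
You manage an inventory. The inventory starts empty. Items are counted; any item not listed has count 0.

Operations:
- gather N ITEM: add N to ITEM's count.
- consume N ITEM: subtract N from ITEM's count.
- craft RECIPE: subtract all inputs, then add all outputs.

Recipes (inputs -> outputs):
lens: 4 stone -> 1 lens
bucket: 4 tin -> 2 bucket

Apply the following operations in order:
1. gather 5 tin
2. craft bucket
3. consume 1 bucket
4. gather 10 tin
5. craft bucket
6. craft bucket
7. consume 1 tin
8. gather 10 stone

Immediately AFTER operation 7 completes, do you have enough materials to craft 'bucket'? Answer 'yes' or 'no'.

After 1 (gather 5 tin): tin=5
After 2 (craft bucket): bucket=2 tin=1
After 3 (consume 1 bucket): bucket=1 tin=1
After 4 (gather 10 tin): bucket=1 tin=11
After 5 (craft bucket): bucket=3 tin=7
After 6 (craft bucket): bucket=5 tin=3
After 7 (consume 1 tin): bucket=5 tin=2

Answer: no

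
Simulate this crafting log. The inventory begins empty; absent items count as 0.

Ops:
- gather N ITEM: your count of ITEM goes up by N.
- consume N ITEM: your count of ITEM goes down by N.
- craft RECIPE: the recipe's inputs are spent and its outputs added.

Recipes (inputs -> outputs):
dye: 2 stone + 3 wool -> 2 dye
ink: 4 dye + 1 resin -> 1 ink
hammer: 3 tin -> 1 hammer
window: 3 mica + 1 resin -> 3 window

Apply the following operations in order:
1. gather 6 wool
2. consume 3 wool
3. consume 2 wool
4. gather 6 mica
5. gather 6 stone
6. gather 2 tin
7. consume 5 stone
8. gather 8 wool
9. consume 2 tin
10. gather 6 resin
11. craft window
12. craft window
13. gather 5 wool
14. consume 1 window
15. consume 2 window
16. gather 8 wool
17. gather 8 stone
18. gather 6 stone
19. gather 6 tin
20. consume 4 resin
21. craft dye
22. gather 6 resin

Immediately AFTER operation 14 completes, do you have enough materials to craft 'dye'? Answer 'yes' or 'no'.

Answer: no

Derivation:
After 1 (gather 6 wool): wool=6
After 2 (consume 3 wool): wool=3
After 3 (consume 2 wool): wool=1
After 4 (gather 6 mica): mica=6 wool=1
After 5 (gather 6 stone): mica=6 stone=6 wool=1
After 6 (gather 2 tin): mica=6 stone=6 tin=2 wool=1
After 7 (consume 5 stone): mica=6 stone=1 tin=2 wool=1
After 8 (gather 8 wool): mica=6 stone=1 tin=2 wool=9
After 9 (consume 2 tin): mica=6 stone=1 wool=9
After 10 (gather 6 resin): mica=6 resin=6 stone=1 wool=9
After 11 (craft window): mica=3 resin=5 stone=1 window=3 wool=9
After 12 (craft window): resin=4 stone=1 window=6 wool=9
After 13 (gather 5 wool): resin=4 stone=1 window=6 wool=14
After 14 (consume 1 window): resin=4 stone=1 window=5 wool=14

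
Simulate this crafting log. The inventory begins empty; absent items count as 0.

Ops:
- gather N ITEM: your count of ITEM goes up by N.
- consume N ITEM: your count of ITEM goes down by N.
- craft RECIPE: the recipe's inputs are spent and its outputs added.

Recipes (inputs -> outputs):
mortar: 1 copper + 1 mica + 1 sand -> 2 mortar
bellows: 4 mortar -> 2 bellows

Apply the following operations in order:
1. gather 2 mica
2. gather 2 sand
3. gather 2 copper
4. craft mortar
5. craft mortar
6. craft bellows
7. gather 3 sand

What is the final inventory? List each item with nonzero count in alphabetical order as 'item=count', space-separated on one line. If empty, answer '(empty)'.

Answer: bellows=2 sand=3

Derivation:
After 1 (gather 2 mica): mica=2
After 2 (gather 2 sand): mica=2 sand=2
After 3 (gather 2 copper): copper=2 mica=2 sand=2
After 4 (craft mortar): copper=1 mica=1 mortar=2 sand=1
After 5 (craft mortar): mortar=4
After 6 (craft bellows): bellows=2
After 7 (gather 3 sand): bellows=2 sand=3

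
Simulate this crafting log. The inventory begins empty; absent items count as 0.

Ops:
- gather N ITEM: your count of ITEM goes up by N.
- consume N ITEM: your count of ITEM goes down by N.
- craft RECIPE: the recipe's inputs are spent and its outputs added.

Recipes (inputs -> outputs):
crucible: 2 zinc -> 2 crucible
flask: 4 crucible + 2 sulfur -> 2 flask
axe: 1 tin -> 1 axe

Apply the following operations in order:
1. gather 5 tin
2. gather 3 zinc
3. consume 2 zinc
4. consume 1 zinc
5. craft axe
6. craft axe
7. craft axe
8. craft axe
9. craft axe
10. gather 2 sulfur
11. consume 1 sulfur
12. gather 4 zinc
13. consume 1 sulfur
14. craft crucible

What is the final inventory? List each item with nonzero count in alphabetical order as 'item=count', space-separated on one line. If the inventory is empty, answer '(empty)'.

After 1 (gather 5 tin): tin=5
After 2 (gather 3 zinc): tin=5 zinc=3
After 3 (consume 2 zinc): tin=5 zinc=1
After 4 (consume 1 zinc): tin=5
After 5 (craft axe): axe=1 tin=4
After 6 (craft axe): axe=2 tin=3
After 7 (craft axe): axe=3 tin=2
After 8 (craft axe): axe=4 tin=1
After 9 (craft axe): axe=5
After 10 (gather 2 sulfur): axe=5 sulfur=2
After 11 (consume 1 sulfur): axe=5 sulfur=1
After 12 (gather 4 zinc): axe=5 sulfur=1 zinc=4
After 13 (consume 1 sulfur): axe=5 zinc=4
After 14 (craft crucible): axe=5 crucible=2 zinc=2

Answer: axe=5 crucible=2 zinc=2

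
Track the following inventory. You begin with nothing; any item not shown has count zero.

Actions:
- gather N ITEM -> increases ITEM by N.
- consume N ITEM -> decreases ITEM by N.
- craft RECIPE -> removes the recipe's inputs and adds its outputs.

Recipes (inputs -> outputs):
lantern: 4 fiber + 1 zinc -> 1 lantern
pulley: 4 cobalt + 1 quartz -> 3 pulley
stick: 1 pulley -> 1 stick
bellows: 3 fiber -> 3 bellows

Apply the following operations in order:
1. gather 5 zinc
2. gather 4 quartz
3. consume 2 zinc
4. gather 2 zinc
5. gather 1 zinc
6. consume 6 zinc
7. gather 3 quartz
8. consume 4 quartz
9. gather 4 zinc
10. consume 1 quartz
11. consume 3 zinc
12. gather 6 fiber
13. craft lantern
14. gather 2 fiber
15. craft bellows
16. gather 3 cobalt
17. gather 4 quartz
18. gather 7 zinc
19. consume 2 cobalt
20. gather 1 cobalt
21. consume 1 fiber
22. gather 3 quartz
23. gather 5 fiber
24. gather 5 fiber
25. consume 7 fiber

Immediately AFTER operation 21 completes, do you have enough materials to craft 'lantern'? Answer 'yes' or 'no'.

Answer: no

Derivation:
After 1 (gather 5 zinc): zinc=5
After 2 (gather 4 quartz): quartz=4 zinc=5
After 3 (consume 2 zinc): quartz=4 zinc=3
After 4 (gather 2 zinc): quartz=4 zinc=5
After 5 (gather 1 zinc): quartz=4 zinc=6
After 6 (consume 6 zinc): quartz=4
After 7 (gather 3 quartz): quartz=7
After 8 (consume 4 quartz): quartz=3
After 9 (gather 4 zinc): quartz=3 zinc=4
After 10 (consume 1 quartz): quartz=2 zinc=4
After 11 (consume 3 zinc): quartz=2 zinc=1
After 12 (gather 6 fiber): fiber=6 quartz=2 zinc=1
After 13 (craft lantern): fiber=2 lantern=1 quartz=2
After 14 (gather 2 fiber): fiber=4 lantern=1 quartz=2
After 15 (craft bellows): bellows=3 fiber=1 lantern=1 quartz=2
After 16 (gather 3 cobalt): bellows=3 cobalt=3 fiber=1 lantern=1 quartz=2
After 17 (gather 4 quartz): bellows=3 cobalt=3 fiber=1 lantern=1 quartz=6
After 18 (gather 7 zinc): bellows=3 cobalt=3 fiber=1 lantern=1 quartz=6 zinc=7
After 19 (consume 2 cobalt): bellows=3 cobalt=1 fiber=1 lantern=1 quartz=6 zinc=7
After 20 (gather 1 cobalt): bellows=3 cobalt=2 fiber=1 lantern=1 quartz=6 zinc=7
After 21 (consume 1 fiber): bellows=3 cobalt=2 lantern=1 quartz=6 zinc=7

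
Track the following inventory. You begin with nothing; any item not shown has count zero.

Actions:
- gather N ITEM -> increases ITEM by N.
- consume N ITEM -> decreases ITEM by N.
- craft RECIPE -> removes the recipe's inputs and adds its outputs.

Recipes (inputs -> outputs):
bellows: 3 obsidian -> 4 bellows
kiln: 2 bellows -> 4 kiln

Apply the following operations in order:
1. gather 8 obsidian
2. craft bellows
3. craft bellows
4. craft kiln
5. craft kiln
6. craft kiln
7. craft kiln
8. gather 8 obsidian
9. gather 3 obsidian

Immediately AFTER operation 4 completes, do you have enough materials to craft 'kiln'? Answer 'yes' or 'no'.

After 1 (gather 8 obsidian): obsidian=8
After 2 (craft bellows): bellows=4 obsidian=5
After 3 (craft bellows): bellows=8 obsidian=2
After 4 (craft kiln): bellows=6 kiln=4 obsidian=2

Answer: yes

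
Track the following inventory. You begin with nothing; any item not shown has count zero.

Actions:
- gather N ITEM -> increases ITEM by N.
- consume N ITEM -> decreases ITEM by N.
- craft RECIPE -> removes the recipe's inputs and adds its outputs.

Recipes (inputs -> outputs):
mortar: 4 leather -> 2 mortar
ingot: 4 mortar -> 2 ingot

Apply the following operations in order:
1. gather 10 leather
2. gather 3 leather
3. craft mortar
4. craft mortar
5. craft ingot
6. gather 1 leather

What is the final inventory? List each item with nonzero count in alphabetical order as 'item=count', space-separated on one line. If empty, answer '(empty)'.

Answer: ingot=2 leather=6

Derivation:
After 1 (gather 10 leather): leather=10
After 2 (gather 3 leather): leather=13
After 3 (craft mortar): leather=9 mortar=2
After 4 (craft mortar): leather=5 mortar=4
After 5 (craft ingot): ingot=2 leather=5
After 6 (gather 1 leather): ingot=2 leather=6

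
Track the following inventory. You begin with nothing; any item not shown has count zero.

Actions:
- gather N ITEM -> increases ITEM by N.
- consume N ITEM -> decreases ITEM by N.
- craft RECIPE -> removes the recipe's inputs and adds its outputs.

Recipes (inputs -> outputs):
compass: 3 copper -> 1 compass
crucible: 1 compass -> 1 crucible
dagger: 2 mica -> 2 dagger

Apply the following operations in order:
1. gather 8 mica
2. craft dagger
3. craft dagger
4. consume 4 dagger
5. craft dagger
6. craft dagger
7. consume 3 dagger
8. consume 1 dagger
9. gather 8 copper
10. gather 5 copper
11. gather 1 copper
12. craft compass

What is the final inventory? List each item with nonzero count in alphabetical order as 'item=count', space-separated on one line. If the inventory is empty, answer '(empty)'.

Answer: compass=1 copper=11

Derivation:
After 1 (gather 8 mica): mica=8
After 2 (craft dagger): dagger=2 mica=6
After 3 (craft dagger): dagger=4 mica=4
After 4 (consume 4 dagger): mica=4
After 5 (craft dagger): dagger=2 mica=2
After 6 (craft dagger): dagger=4
After 7 (consume 3 dagger): dagger=1
After 8 (consume 1 dagger): (empty)
After 9 (gather 8 copper): copper=8
After 10 (gather 5 copper): copper=13
After 11 (gather 1 copper): copper=14
After 12 (craft compass): compass=1 copper=11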